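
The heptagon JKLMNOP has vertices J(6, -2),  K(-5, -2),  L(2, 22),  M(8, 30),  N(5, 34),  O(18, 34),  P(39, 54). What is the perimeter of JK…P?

158

|JK| = √((-11)² + (0)²) = √121 = 11
|KL| = √((7)² + (24)²) = √625 = 25
|LM| = √((6)² + (8)²) = √100 = 10
|MN| = √((-3)² + (4)²) = √25 = 5
|NO| = √((13)² + (0)²) = √169 = 13
|OP| = √((21)² + (20)²) = √841 = 29
|PJ| = √((-33)² + (-56)²) = √4225 = 65
Perimeter = 11 + 25 + 10 + 5 + 13 + 29 + 65 = 158.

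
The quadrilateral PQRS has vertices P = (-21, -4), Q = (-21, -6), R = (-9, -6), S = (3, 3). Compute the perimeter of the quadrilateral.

54

|PQ| = √((0)² + (-2)²) = √4 = 2
|QR| = √((12)² + (0)²) = √144 = 12
|RS| = √((12)² + (9)²) = √225 = 15
|SP| = √((-24)² + (-7)²) = √625 = 25
Perimeter = 2 + 12 + 15 + 25 = 54.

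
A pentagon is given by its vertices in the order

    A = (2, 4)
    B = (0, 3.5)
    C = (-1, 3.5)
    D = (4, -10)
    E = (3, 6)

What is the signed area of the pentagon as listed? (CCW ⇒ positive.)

30.25

Apply the shoelace (surveyor's) formula: 2A = Σ (x_i·y_{i+1} − x_{i+1}·y_i), indices taken mod 5.
Σ = (7) + (3.5) + (-4) + (54) + (0) = 60.5
Signed area = Σ/2 = 30.25 (positive ⇒ counter-clockwise traversal).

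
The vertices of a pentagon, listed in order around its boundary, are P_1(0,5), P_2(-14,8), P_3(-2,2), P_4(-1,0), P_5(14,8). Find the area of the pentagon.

61

Σ = (70) + (-12) + (2) + (-8) + (70) = 122
Area = |Σ|/2 = 61.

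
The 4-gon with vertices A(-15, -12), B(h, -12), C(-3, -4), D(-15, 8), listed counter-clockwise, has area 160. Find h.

Write out the shoelace sum; only the two edges meeting at B involve h:
2·Area = [((-15)·(-12) − h·(-12)) + (h·(-4) − (-3)·(-12))] + 216
       = 8·h + 360 = 320
⇒ h = -5.

-5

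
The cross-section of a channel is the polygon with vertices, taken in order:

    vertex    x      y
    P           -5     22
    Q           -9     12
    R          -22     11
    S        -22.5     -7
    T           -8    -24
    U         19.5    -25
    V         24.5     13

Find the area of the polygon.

Apply Gauss's area formula: 2A = Σ (x_i·y_{i+1} − x_{i+1}·y_i), indices taken mod 7.
P→Q: (-5)(12) − (-9)(22) = 138
Q→R: (-9)(11) − (-22)(12) = 165
R→S: (-22)(-7) − (-22.5)(11) = 401.5
S→T: (-22.5)(-24) − (-8)(-7) = 484
T→U: (-8)(-25) − (19.5)(-24) = 668
U→V: (19.5)(13) − (24.5)(-25) = 866
V→P: (24.5)(22) − (-5)(13) = 604
Σ = 3326.5
Area = |Σ|/2 = 1663.25.

1663.25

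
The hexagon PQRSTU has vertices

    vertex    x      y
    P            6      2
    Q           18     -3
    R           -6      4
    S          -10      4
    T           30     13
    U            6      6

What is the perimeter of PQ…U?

|PQ| = √((12)² + (-5)²) = √169 = 13
|QR| = √((-24)² + (7)²) = √625 = 25
|RS| = √((-4)² + (0)²) = √16 = 4
|ST| = √((40)² + (9)²) = √1681 = 41
|TU| = √((-24)² + (-7)²) = √625 = 25
|UP| = √((0)² + (-4)²) = √16 = 4
Perimeter = 13 + 25 + 4 + 41 + 25 + 4 = 112.

112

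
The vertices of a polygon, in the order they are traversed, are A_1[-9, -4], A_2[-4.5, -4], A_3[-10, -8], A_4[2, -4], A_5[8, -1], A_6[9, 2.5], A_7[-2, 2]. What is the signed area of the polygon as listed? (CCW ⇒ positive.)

89

Apply the shoelace (surveyor's) formula: 2A = Σ (x_i·y_{i+1} − x_{i+1}·y_i), indices taken mod 7.
A_1→A_2: (-9)(-4) − (-4.5)(-4) = 18
A_2→A_3: (-4.5)(-8) − (-10)(-4) = -4
A_3→A_4: (-10)(-4) − (2)(-8) = 56
A_4→A_5: (2)(-1) − (8)(-4) = 30
A_5→A_6: (8)(2.5) − (9)(-1) = 29
A_6→A_7: (9)(2) − (-2)(2.5) = 23
A_7→A_1: (-2)(-4) − (-9)(2) = 26
Σ = 178
Signed area = Σ/2 = 89 (positive ⇒ counter-clockwise traversal).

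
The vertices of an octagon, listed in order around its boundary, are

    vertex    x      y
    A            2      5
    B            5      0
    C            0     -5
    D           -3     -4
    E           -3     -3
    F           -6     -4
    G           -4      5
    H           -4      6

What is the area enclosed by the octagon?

Apply the surveyor's formula: 2A = Σ (x_i·y_{i+1} − x_{i+1}·y_i), indices taken mod 8.
Cross-terms: -25, -25, -15, -3, -6, -46, -4, -32  ⇒  Σ = -156
Area = |Σ|/2 = 78.

78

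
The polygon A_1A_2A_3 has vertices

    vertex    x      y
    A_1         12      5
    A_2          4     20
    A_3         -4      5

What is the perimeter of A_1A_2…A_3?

50

|A_1A_2| = √((-8)² + (15)²) = √289 = 17
|A_2A_3| = √((-8)² + (-15)²) = √289 = 17
|A_3A_1| = √((16)² + (0)²) = √256 = 16
Perimeter = 17 + 17 + 16 = 50.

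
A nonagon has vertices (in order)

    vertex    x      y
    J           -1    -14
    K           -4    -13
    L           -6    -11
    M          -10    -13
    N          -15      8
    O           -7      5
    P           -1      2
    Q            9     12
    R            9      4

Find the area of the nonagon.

Apply the shoelace (surveyor's) formula: 2A = Σ (x_i·y_{i+1} − x_{i+1}·y_i), indices taken mod 9.
Σ = (-43) + (-34) + (-32) + (-275) + (-19) + (-9) + (-30) + (-72) + (-122) = -636
Area = |Σ|/2 = 318.

318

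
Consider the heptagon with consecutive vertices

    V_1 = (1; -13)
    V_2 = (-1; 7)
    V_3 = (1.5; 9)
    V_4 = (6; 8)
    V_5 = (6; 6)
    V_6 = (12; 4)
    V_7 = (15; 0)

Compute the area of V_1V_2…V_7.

Apply the shoelace formula: 2A = Σ (x_i·y_{i+1} − x_{i+1}·y_i), indices taken mod 7.
V_1→V_2: (1)(7) − (-1)(-13) = -6
V_2→V_3: (-1)(9) − (1.5)(7) = -19.5
V_3→V_4: (1.5)(8) − (6)(9) = -42
V_4→V_5: (6)(6) − (6)(8) = -12
V_5→V_6: (6)(4) − (12)(6) = -48
V_6→V_7: (12)(0) − (15)(4) = -60
V_7→V_1: (15)(-13) − (1)(0) = -195
Σ = -382.5
Area = |Σ|/2 = 191.25.

191.25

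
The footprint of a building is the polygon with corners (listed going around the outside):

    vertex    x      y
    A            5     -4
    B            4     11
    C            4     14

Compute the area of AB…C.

Apply the shoelace formula: 2A = Σ (x_i·y_{i+1} − x_{i+1}·y_i), indices taken mod 3.
Σ = (71) + (12) + (-86) = -3
Area = |Σ|/2 = 1.5.

1.5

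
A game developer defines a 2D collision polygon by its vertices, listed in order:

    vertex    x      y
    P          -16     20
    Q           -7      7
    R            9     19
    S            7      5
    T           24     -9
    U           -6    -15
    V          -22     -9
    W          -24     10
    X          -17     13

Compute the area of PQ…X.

919.5

Apply Gauss's area formula: 2A = Σ (x_i·y_{i+1} − x_{i+1}·y_i), indices taken mod 9.
Cross-terms: 28, -196, -88, -183, -414, -276, -436, -142, -132  ⇒  Σ = -1839
Area = |Σ|/2 = 919.5.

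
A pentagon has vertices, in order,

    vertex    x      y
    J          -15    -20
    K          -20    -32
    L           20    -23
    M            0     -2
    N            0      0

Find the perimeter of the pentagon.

|JK| = √((-5)² + (-12)²) = √169 = 13
|KL| = √((40)² + (9)²) = √1681 = 41
|LM| = √((-20)² + (21)²) = √841 = 29
|MN| = √((0)² + (2)²) = √4 = 2
|NJ| = √((-15)² + (-20)²) = √625 = 25
Perimeter = 13 + 41 + 29 + 2 + 25 = 110.

110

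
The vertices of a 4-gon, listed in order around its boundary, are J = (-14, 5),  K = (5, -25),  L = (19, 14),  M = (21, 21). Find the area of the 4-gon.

687

Cross-terms: 325, 545, 105, 399  ⇒  Σ = 1374
Area = |Σ|/2 = 687.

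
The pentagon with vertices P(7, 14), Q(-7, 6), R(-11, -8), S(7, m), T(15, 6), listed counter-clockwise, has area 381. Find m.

Write out the shoelace sum; only the two edges meeting at S involve m:
2·Area = [((-11)·m − 7·(-8)) + (7·6 − 15·m)] + 430
       = -26·m + 528 = 762
⇒ m = -9.

-9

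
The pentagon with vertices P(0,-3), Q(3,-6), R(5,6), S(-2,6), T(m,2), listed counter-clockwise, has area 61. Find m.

The doubled signed area Σ (x_i y_{i+1} − x_{i+1} y_i) is linear in m.
With m=0 it equals 95; the coefficient of m is -9 (from the two edges through T).
So -9·m + 95 = 2·61 = 122 ⇒ m = -3.

-3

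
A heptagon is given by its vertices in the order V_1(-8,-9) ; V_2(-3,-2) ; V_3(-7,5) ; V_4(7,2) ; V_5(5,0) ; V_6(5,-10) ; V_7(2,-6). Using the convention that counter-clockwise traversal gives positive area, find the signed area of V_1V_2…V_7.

V_1→V_2: (-8)(-2) − (-3)(-9) = -11
V_2→V_3: (-3)(5) − (-7)(-2) = -29
V_3→V_4: (-7)(2) − (7)(5) = -49
V_4→V_5: (7)(0) − (5)(2) = -10
V_5→V_6: (5)(-10) − (5)(0) = -50
V_6→V_7: (5)(-6) − (2)(-10) = -10
V_7→V_1: (2)(-9) − (-8)(-6) = -66
Σ = -225
Signed area = Σ/2 = -112.5 (negative ⇒ clockwise traversal).

-112.5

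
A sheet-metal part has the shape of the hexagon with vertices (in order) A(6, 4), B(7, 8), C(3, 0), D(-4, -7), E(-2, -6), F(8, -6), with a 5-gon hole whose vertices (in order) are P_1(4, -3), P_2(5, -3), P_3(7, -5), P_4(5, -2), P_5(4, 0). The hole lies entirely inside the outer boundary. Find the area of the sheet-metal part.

53.5

Outer boundary:
A→B: (6)(8) − (7)(4) = 20
B→C: (7)(0) − (3)(8) = -24
C→D: (3)(-7) − (-4)(0) = -21
D→E: (-4)(-6) − (-2)(-7) = 10
E→F: (-2)(-6) − (8)(-6) = 60
F→A: (8)(4) − (6)(-6) = 68
Σ = 113
Area = |Σ|/2 = 56.5.
Hole:
Σ = (3) + (-4) + (11) + (8) + (-12) = 6
Area = |Σ|/2 = 3.
Net area = 56.5 − 3 = 53.5.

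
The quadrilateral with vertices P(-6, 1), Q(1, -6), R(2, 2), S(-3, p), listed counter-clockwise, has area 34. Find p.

2

Write out the shoelace sum; only the two edges meeting at S involve p:
2·Area = [(2·p − (-3)·2) + ((-3)·1 − (-6)·p)] + 49
       = 8·p + 52 = 68
⇒ p = 2.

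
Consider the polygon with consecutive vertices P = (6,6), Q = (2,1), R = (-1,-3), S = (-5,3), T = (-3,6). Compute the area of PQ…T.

Apply the shoelace (surveyor's) formula: 2A = Σ (x_i·y_{i+1} − x_{i+1}·y_i), indices taken mod 5.
Σ = (-6) + (-5) + (-18) + (-21) + (-54) = -104
Area = |Σ|/2 = 52.

52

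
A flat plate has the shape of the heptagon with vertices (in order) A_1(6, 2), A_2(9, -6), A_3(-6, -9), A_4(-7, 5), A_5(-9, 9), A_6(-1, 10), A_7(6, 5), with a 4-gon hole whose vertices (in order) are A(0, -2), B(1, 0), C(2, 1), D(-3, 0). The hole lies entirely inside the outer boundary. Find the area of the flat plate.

217

Outer boundary:
Σ = (-54) + (-117) + (-93) + (-18) + (-81) + (-65) + (-18) = -446
Area = |Σ|/2 = 223.
Hole:
Apply Gauss's area formula: 2A = Σ (x_i·y_{i+1} − x_{i+1}·y_i), indices taken mod 4.
A→B: (0)(0) − (1)(-2) = 2
B→C: (1)(1) − (2)(0) = 1
C→D: (2)(0) − (-3)(1) = 3
D→A: (-3)(-2) − (0)(0) = 6
Σ = 12
Area = |Σ|/2 = 6.
Net area = 223 − 6 = 217.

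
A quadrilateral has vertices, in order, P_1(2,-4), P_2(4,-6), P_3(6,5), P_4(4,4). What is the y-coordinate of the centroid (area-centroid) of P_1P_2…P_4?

-0.5

Apply the surveyor's formula. First the cross-terms c_i = x_i·y_{i+1} − x_{i+1}·y_i:
  4, 56, 4, -24  ⇒  2A = 40, A = 20.
Then Σ (y_i + y_{i+1})·c_i = -60, so ȳ = -60 / (6·20) = -0.5.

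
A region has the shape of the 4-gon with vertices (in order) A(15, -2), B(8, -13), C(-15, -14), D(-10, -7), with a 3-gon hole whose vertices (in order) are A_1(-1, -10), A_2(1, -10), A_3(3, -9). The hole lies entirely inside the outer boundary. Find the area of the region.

197

Outer boundary:
Apply Gauss's area formula: 2A = Σ (x_i·y_{i+1} − x_{i+1}·y_i), indices taken mod 4.
A→B: (15)(-13) − (8)(-2) = -179
B→C: (8)(-14) − (-15)(-13) = -307
C→D: (-15)(-7) − (-10)(-14) = -35
D→A: (-10)(-2) − (15)(-7) = 125
Σ = -396
Area = |Σ|/2 = 198.
Hole:
Apply the surveyor's formula: 2A = Σ (x_i·y_{i+1} − x_{i+1}·y_i), indices taken mod 3.
Cross-terms: 20, 21, -39  ⇒  Σ = 2
Area = |Σ|/2 = 1.
Net area = 198 − 1 = 197.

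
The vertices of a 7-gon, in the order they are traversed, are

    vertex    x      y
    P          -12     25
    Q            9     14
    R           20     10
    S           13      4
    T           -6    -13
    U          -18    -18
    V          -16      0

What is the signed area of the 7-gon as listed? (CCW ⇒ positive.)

Apply Gauss's area formula: 2A = Σ (x_i·y_{i+1} − x_{i+1}·y_i), indices taken mod 7.
P→Q: (-12)(14) − (9)(25) = -393
Q→R: (9)(10) − (20)(14) = -190
R→S: (20)(4) − (13)(10) = -50
S→T: (13)(-13) − (-6)(4) = -145
T→U: (-6)(-18) − (-18)(-13) = -126
U→V: (-18)(0) − (-16)(-18) = -288
V→P: (-16)(25) − (-12)(0) = -400
Σ = -1592
Signed area = Σ/2 = -796 (negative ⇒ clockwise traversal).

-796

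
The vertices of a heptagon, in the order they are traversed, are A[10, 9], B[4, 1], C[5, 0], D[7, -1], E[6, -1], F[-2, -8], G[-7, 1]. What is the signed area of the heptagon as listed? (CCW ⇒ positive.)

-109

Σ = (-26) + (-5) + (-5) + (-1) + (-50) + (-58) + (-73) = -218
Signed area = Σ/2 = -109 (negative ⇒ clockwise traversal).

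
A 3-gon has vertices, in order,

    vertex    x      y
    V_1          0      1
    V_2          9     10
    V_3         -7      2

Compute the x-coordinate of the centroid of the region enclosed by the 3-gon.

Apply the surveyor's formula. First the cross-terms c_i = x_i·y_{i+1} − x_{i+1}·y_i:
  -9, 88, -7  ⇒  2A = 72, A = 36.
Then Σ (x_i + x_{i+1})·c_i = 144, so x̄ = 144 / (6·36) = 2/3.

2/3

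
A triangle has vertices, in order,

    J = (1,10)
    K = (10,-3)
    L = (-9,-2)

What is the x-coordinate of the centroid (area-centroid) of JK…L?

2/3

Apply the shoelace formula. First the cross-terms c_i = x_i·y_{i+1} − x_{i+1}·y_i:
  -103, -47, -88  ⇒  2A = -238, A = -119.
Then Σ (x_i + x_{i+1})·c_i = -476, so x̄ = -476 / (6·(-119)) = 2/3.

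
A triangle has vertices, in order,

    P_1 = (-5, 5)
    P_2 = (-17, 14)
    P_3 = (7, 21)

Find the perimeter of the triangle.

|P_1P_2| = √((-12)² + (9)²) = √225 = 15
|P_2P_3| = √((24)² + (7)²) = √625 = 25
|P_3P_1| = √((-12)² + (-16)²) = √400 = 20
Perimeter = 15 + 25 + 20 = 60.

60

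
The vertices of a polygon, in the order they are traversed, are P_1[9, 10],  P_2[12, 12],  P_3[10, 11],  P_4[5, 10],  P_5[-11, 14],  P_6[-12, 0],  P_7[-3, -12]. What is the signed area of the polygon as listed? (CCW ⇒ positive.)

Apply the surveyor's formula: 2A = Σ (x_i·y_{i+1} − x_{i+1}·y_i), indices taken mod 7.
Cross-terms: -12, 12, 45, 180, 168, 144, 78  ⇒  Σ = 615
Signed area = Σ/2 = 307.5 (positive ⇒ counter-clockwise traversal).

307.5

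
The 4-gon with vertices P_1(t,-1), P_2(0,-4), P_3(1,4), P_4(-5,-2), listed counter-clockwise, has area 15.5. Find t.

-2

Write out the shoelace sum; only the two edges meeting at P_1 involve t:
2·Area = [((-5)·(-1) − t·(-2)) + (t·(-4) − 0·(-1))] + 22
       = -2·t + 27 = 31
⇒ t = -2.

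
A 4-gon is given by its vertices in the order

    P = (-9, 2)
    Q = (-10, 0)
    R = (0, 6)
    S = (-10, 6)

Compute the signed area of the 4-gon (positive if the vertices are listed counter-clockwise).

27

Apply the surveyor's formula: 2A = Σ (x_i·y_{i+1} − x_{i+1}·y_i), indices taken mod 4.
Cross-terms: 20, -60, 60, 34  ⇒  Σ = 54
Signed area = Σ/2 = 27 (positive ⇒ counter-clockwise traversal).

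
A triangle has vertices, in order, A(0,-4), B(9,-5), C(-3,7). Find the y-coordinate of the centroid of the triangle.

Apply Gauss's area formula. First the cross-terms c_i = x_i·y_{i+1} − x_{i+1}·y_i:
  36, 48, 12  ⇒  2A = 96, A = 48.
Then Σ (y_i + y_{i+1})·c_i = -192, so ȳ = -192 / (6·48) = -2/3.

-2/3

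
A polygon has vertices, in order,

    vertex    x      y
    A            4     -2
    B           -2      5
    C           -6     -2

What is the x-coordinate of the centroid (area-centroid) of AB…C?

Apply the surveyor's formula. First the cross-terms c_i = x_i·y_{i+1} − x_{i+1}·y_i:
  16, 34, 20  ⇒  2A = 70, A = 35.
Then Σ (x_i + x_{i+1})·c_i = -280, so x̄ = -280 / (6·35) = -4/3.

-4/3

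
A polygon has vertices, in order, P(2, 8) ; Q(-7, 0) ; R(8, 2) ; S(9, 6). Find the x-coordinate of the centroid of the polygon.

Apply the shoelace formula. First the cross-terms c_i = x_i·y_{i+1} − x_{i+1}·y_i:
  56, -14, 30, 60  ⇒  2A = 132, A = 66.
Then Σ (x_i + x_{i+1})·c_i = 876, so x̄ = 876 / (6·66) = 73/33.

73/33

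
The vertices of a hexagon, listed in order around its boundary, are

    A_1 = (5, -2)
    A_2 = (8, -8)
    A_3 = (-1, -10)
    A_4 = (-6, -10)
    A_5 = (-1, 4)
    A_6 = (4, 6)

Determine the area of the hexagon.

128

Apply the surveyor's formula: 2A = Σ (x_i·y_{i+1} − x_{i+1}·y_i), indices taken mod 6.
A_1→A_2: (5)(-8) − (8)(-2) = -24
A_2→A_3: (8)(-10) − (-1)(-8) = -88
A_3→A_4: (-1)(-10) − (-6)(-10) = -50
A_4→A_5: (-6)(4) − (-1)(-10) = -34
A_5→A_6: (-1)(6) − (4)(4) = -22
A_6→A_1: (4)(-2) − (5)(6) = -38
Σ = -256
Area = |Σ|/2 = 128.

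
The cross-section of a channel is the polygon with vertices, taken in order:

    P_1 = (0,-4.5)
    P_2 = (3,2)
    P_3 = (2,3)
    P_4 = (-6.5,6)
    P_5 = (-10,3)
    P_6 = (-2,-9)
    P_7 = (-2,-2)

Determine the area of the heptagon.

90.75

Apply Gauss's area formula: 2A = Σ (x_i·y_{i+1} − x_{i+1}·y_i), indices taken mod 7.
Σ = (13.5) + (5) + (31.5) + (40.5) + (96) + (-14) + (9) = 181.5
Area = |Σ|/2 = 90.75.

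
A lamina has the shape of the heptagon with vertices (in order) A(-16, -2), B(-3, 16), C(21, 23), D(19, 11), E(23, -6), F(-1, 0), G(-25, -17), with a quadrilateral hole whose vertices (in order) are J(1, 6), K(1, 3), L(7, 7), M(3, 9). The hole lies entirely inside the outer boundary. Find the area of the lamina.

708.5

Outer boundary:
Σ = (-262) + (-405) + (-206) + (-367) + (-6) + (17) + (-222) = -1451
Area = |Σ|/2 = 725.5.
Hole:
Apply the surveyor's formula: 2A = Σ (x_i·y_{i+1} − x_{i+1}·y_i), indices taken mod 4.
J→K: (1)(3) − (1)(6) = -3
K→L: (1)(7) − (7)(3) = -14
L→M: (7)(9) − (3)(7) = 42
M→J: (3)(6) − (1)(9) = 9
Σ = 34
Area = |Σ|/2 = 17.
Net area = 725.5 − 17 = 708.5.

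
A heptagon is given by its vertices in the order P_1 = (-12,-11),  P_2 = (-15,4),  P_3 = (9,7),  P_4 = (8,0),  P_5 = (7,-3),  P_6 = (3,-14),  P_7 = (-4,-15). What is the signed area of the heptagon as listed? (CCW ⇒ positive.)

Apply the surveyor's formula: 2A = Σ (x_i·y_{i+1} − x_{i+1}·y_i), indices taken mod 7.
Cross-terms: -213, -141, -56, -24, -89, -101, -136  ⇒  Σ = -760
Signed area = Σ/2 = -380 (negative ⇒ clockwise traversal).

-380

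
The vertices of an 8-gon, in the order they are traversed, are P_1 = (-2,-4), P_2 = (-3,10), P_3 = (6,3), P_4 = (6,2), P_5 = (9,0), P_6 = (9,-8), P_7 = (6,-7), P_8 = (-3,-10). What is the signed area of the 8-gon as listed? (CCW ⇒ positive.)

Apply the shoelace (surveyor's) formula: 2A = Σ (x_i·y_{i+1} − x_{i+1}·y_i), indices taken mod 8.
Cross-terms: -32, -69, -6, -18, -72, -15, -81, -8  ⇒  Σ = -301
Signed area = Σ/2 = -150.5 (negative ⇒ clockwise traversal).

-150.5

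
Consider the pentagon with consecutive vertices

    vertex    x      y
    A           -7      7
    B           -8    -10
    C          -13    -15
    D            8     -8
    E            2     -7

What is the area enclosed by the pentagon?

132.5

Σ = (126) + (-10) + (224) + (-40) + (-35) = 265
Area = |Σ|/2 = 132.5.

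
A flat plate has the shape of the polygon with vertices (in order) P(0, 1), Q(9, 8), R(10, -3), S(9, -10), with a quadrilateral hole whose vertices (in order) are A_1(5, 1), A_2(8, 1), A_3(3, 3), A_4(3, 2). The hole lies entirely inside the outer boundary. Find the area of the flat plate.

86

Outer boundary:
Σ = (-9) + (-107) + (-73) + (9) = -180
Area = |Σ|/2 = 90.
Hole:
Cross-terms: -3, 21, -3, -7  ⇒  Σ = 8
Area = |Σ|/2 = 4.
Net area = 90 − 4 = 86.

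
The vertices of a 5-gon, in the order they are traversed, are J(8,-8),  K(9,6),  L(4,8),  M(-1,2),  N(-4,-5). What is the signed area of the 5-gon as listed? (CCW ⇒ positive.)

134.5

J→K: (8)(6) − (9)(-8) = 120
K→L: (9)(8) − (4)(6) = 48
L→M: (4)(2) − (-1)(8) = 16
M→N: (-1)(-5) − (-4)(2) = 13
N→J: (-4)(-8) − (8)(-5) = 72
Σ = 269
Signed area = Σ/2 = 134.5 (positive ⇒ counter-clockwise traversal).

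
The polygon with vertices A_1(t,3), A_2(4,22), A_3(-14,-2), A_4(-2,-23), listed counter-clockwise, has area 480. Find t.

The doubled signed area Σ (x_i y_{i+1} − x_{i+1} y_i) is linear in t.
With t=0 it equals 600; the coefficient of t is 45 (from the two edges through A_1).
So 45·t + 600 = 2·480 = 960 ⇒ t = 8.

8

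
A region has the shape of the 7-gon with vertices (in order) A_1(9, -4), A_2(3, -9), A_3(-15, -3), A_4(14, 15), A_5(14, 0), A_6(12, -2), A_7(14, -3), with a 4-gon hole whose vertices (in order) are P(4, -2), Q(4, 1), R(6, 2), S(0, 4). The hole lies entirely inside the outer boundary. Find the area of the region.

Outer boundary:
Σ = (-69) + (-144) + (-183) + (-210) + (-28) + (-8) + (-29) = -671
Area = |Σ|/2 = 335.5.
Hole:
Σ = (12) + (2) + (24) + (-16) = 22
Area = |Σ|/2 = 11.
Net area = 335.5 − 11 = 324.5.

324.5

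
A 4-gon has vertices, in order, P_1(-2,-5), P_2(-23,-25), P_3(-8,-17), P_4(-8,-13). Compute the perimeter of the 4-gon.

|P_1P_2| = √((-21)² + (-20)²) = √841 = 29
|P_2P_3| = √((15)² + (8)²) = √289 = 17
|P_3P_4| = √((0)² + (4)²) = √16 = 4
|P_4P_1| = √((6)² + (8)²) = √100 = 10
Perimeter = 29 + 17 + 4 + 10 = 60.

60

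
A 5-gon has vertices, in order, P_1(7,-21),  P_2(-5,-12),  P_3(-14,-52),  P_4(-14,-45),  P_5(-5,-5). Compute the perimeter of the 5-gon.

124

|P_1P_2| = √((-12)² + (9)²) = √225 = 15
|P_2P_3| = √((-9)² + (-40)²) = √1681 = 41
|P_3P_4| = √((0)² + (7)²) = √49 = 7
|P_4P_5| = √((9)² + (40)²) = √1681 = 41
|P_5P_1| = √((12)² + (-16)²) = √400 = 20
Perimeter = 15 + 41 + 7 + 41 + 20 = 124.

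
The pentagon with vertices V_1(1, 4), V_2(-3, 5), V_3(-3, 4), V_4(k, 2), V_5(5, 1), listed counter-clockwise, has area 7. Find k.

Write out the shoelace sum; only the two edges meeting at V_4 involve k:
2·Area = [((-3)·2 − k·4) + (k·1 − 5·2)] + 39
       = -3·k + 23 = 14
⇒ k = 3.

3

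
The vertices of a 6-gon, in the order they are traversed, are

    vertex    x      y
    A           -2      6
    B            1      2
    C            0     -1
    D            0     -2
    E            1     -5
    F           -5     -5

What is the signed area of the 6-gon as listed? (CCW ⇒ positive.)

-39.5

Σ = (-10) + (-1) + (0) + (2) + (-30) + (-40) = -79
Signed area = Σ/2 = -39.5 (negative ⇒ clockwise traversal).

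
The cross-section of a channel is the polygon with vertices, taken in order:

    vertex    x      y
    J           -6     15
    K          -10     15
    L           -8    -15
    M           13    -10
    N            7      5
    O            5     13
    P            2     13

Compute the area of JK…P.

Cross-terms: 60, 270, 275, 135, 66, 39, 108  ⇒  Σ = 953
Area = |Σ|/2 = 476.5.

476.5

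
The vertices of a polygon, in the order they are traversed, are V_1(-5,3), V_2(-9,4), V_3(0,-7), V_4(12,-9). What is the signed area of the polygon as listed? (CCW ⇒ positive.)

V_1→V_2: (-5)(4) − (-9)(3) = 7
V_2→V_3: (-9)(-7) − (0)(4) = 63
V_3→V_4: (0)(-9) − (12)(-7) = 84
V_4→V_1: (12)(3) − (-5)(-9) = -9
Σ = 145
Signed area = Σ/2 = 72.5 (positive ⇒ counter-clockwise traversal).

72.5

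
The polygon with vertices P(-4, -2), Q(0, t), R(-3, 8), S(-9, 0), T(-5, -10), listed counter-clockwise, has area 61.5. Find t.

The doubled signed area Σ (x_i y_{i+1} − x_{i+1} y_i) is linear in t.
With t=0 it equals 132; the coefficient of t is -1 (from the two edges through Q).
So -1·t + 132 = 2·61.5 = 123 ⇒ t = 9.

9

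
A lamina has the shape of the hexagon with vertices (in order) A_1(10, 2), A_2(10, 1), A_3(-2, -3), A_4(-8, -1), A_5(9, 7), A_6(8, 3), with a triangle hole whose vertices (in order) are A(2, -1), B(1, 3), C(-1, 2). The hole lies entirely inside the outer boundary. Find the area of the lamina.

70.5

Outer boundary:
Apply Gauss's area formula: 2A = Σ (x_i·y_{i+1} − x_{i+1}·y_i), indices taken mod 6.
Σ = (-10) + (-28) + (-22) + (-47) + (-29) + (-14) = -150
Area = |Σ|/2 = 75.
Hole:
Apply the shoelace formula: 2A = Σ (x_i·y_{i+1} − x_{i+1}·y_i), indices taken mod 3.
Cross-terms: 7, 5, -3  ⇒  Σ = 9
Area = |Σ|/2 = 4.5.
Net area = 75 − 4.5 = 70.5.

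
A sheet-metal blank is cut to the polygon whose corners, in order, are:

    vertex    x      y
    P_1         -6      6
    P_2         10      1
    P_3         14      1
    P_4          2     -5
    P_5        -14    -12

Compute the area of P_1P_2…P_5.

P_1→P_2: (-6)(1) − (10)(6) = -66
P_2→P_3: (10)(1) − (14)(1) = -4
P_3→P_4: (14)(-5) − (2)(1) = -72
P_4→P_5: (2)(-12) − (-14)(-5) = -94
P_5→P_1: (-14)(6) − (-6)(-12) = -156
Σ = -392
Area = |Σ|/2 = 196.

196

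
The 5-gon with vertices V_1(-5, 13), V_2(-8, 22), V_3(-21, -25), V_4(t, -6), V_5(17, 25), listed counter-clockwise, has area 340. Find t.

-11

Write out the shoelace sum; only the two edges meeting at V_4 involve t:
2·Area = [((-21)·(-6) − t·(-25)) + (t·25 − 17·(-6))] + 1002
       = 50·t + 1230 = 680
⇒ t = -11.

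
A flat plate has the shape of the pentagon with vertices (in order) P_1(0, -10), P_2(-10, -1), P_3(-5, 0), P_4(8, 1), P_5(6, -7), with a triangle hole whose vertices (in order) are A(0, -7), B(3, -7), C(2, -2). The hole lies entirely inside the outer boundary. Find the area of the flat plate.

Outer boundary:
P_1→P_2: (0)(-1) − (-10)(-10) = -100
P_2→P_3: (-10)(0) − (-5)(-1) = -5
P_3→P_4: (-5)(1) − (8)(0) = -5
P_4→P_5: (8)(-7) − (6)(1) = -62
P_5→P_1: (6)(-10) − (0)(-7) = -60
Σ = -232
Area = |Σ|/2 = 116.
Hole:
Apply Gauss's area formula: 2A = Σ (x_i·y_{i+1} − x_{i+1}·y_i), indices taken mod 3.
Σ = (21) + (8) + (-14) = 15
Area = |Σ|/2 = 7.5.
Net area = 116 − 7.5 = 108.5.

108.5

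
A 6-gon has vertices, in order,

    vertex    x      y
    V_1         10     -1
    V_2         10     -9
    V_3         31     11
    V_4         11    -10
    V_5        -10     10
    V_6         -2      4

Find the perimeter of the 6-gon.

118

|V_1V_2| = √((0)² + (-8)²) = √64 = 8
|V_2V_3| = √((21)² + (20)²) = √841 = 29
|V_3V_4| = √((-20)² + (-21)²) = √841 = 29
|V_4V_5| = √((-21)² + (20)²) = √841 = 29
|V_5V_6| = √((8)² + (-6)²) = √100 = 10
|V_6V_1| = √((12)² + (-5)²) = √169 = 13
Perimeter = 8 + 29 + 29 + 29 + 10 + 13 = 118.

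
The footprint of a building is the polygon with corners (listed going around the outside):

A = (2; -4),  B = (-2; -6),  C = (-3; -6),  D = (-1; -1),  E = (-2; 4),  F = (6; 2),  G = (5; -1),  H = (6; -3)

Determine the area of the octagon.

53

Apply Gauss's area formula: 2A = Σ (x_i·y_{i+1} − x_{i+1}·y_i), indices taken mod 8.
Cross-terms: -20, -6, -3, -6, -28, -16, -9, -18  ⇒  Σ = -106
Area = |Σ|/2 = 53.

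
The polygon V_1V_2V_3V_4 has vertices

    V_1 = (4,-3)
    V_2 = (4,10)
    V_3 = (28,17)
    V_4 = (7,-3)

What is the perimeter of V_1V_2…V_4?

70

|V_1V_2| = √((0)² + (13)²) = √169 = 13
|V_2V_3| = √((24)² + (7)²) = √625 = 25
|V_3V_4| = √((-21)² + (-20)²) = √841 = 29
|V_4V_1| = √((-3)² + (0)²) = √9 = 3
Perimeter = 13 + 25 + 29 + 3 = 70.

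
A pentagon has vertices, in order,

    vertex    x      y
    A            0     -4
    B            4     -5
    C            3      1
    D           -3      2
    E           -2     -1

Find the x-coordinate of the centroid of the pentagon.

146/177

Apply the shoelace formula. First the cross-terms c_i = x_i·y_{i+1} − x_{i+1}·y_i:
  16, 19, 9, 7, 8  ⇒  2A = 59, A = 29.5.
Then Σ (x_i + x_{i+1})·c_i = 146, so x̄ = 146 / (6·29.5) = 146/177.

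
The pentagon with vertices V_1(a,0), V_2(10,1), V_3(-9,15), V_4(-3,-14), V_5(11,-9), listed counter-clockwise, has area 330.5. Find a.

15

Write out the shoelace sum; only the two edges meeting at V_1 involve a:
2·Area = [(11·0 − a·(-9)) + (a·1 − 10·0)] + 511
       = 10·a + 511 = 661
⇒ a = 15.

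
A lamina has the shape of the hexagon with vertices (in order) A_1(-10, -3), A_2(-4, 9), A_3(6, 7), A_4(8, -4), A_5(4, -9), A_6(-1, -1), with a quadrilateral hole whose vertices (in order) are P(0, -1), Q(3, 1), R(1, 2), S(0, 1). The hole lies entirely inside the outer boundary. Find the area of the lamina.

Outer boundary:
A_1→A_2: (-10)(9) − (-4)(-3) = -102
A_2→A_3: (-4)(7) − (6)(9) = -82
A_3→A_4: (6)(-4) − (8)(7) = -80
A_4→A_5: (8)(-9) − (4)(-4) = -56
A_5→A_6: (4)(-1) − (-1)(-9) = -13
A_6→A_1: (-1)(-3) − (-10)(-1) = -7
Σ = -340
Area = |Σ|/2 = 170.
Hole:
Apply the shoelace (surveyor's) formula: 2A = Σ (x_i·y_{i+1} − x_{i+1}·y_i), indices taken mod 4.
Σ = (3) + (5) + (1) + (0) = 9
Area = |Σ|/2 = 4.5.
Net area = 170 − 4.5 = 165.5.

165.5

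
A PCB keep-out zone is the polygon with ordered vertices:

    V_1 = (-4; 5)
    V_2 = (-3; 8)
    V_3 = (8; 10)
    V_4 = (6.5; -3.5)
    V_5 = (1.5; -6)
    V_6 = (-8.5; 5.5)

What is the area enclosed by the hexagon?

150.5

Σ = (-17) + (-94) + (-93) + (-33.75) + (-42.75) + (-20.5) = -301
Area = |Σ|/2 = 150.5.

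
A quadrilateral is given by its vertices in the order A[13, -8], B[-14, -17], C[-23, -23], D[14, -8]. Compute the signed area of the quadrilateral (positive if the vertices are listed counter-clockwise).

48

Σ = (-333) + (-69) + (506) + (-8) = 96
Signed area = Σ/2 = 48 (positive ⇒ counter-clockwise traversal).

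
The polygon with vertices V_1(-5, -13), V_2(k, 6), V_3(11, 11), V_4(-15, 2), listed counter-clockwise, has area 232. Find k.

Write out the shoelace sum; only the two edges meeting at V_2 involve k:
2·Area = [((-5)·6 − k·(-13)) + (k·11 − 11·6)] + 392
       = 24·k + 296 = 464
⇒ k = 7.

7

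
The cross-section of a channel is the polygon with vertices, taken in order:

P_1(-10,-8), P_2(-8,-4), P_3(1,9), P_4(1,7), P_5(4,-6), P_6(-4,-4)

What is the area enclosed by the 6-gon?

88

Σ = (-24) + (-68) + (-2) + (-34) + (-40) + (-8) = -176
Area = |Σ|/2 = 88.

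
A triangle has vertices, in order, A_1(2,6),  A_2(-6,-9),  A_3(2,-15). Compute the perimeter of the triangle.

48

|A_1A_2| = √((-8)² + (-15)²) = √289 = 17
|A_2A_3| = √((8)² + (-6)²) = √100 = 10
|A_3A_1| = √((0)² + (21)²) = √441 = 21
Perimeter = 17 + 10 + 21 = 48.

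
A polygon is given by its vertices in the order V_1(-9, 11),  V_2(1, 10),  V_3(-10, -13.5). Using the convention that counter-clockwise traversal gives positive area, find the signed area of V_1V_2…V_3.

Apply the surveyor's formula: 2A = Σ (x_i·y_{i+1} − x_{i+1}·y_i), indices taken mod 3.
Σ = (-101) + (86.5) + (-231.5) = -246
Signed area = Σ/2 = -123 (negative ⇒ clockwise traversal).

-123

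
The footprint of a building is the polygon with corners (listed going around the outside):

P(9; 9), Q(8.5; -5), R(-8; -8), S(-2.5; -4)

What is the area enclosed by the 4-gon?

Σ = (-121.5) + (-108) + (12) + (13.5) = -204
Area = |Σ|/2 = 102.

102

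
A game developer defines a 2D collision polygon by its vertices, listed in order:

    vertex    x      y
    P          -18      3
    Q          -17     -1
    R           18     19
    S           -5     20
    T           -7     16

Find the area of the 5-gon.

273

Apply Gauss's area formula: 2A = Σ (x_i·y_{i+1} − x_{i+1}·y_i), indices taken mod 5.
P→Q: (-18)(-1) − (-17)(3) = 69
Q→R: (-17)(19) − (18)(-1) = -305
R→S: (18)(20) − (-5)(19) = 455
S→T: (-5)(16) − (-7)(20) = 60
T→P: (-7)(3) − (-18)(16) = 267
Σ = 546
Area = |Σ|/2 = 273.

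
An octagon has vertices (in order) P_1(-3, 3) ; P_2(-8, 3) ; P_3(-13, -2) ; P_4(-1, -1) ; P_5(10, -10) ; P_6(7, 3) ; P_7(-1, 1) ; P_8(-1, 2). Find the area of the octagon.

106.5

Σ = (15) + (55) + (11) + (20) + (100) + (10) + (-1) + (3) = 213
Area = |Σ|/2 = 106.5.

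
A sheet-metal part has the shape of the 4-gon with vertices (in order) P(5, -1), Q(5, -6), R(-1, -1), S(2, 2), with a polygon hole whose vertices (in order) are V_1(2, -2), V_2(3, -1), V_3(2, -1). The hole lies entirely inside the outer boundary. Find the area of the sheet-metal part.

Outer boundary:
Apply the surveyor's formula: 2A = Σ (x_i·y_{i+1} − x_{i+1}·y_i), indices taken mod 4.
Σ = (-25) + (-11) + (0) + (-12) = -48
Area = |Σ|/2 = 24.
Hole:
Apply the shoelace (surveyor's) formula: 2A = Σ (x_i·y_{i+1} − x_{i+1}·y_i), indices taken mod 3.
Σ = (4) + (-1) + (-2) = 1
Area = |Σ|/2 = 0.5.
Net area = 24 − 0.5 = 23.5.

23.5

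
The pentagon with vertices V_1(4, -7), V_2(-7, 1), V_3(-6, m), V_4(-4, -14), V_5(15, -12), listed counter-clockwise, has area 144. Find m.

Write out the shoelace sum; only the two edges meeting at V_3 involve m:
2·Area = [((-7)·m − (-6)·1) + ((-6)·(-14) − (-4)·m)] + 156
       = -3·m + 246 = 288
⇒ m = -14.

-14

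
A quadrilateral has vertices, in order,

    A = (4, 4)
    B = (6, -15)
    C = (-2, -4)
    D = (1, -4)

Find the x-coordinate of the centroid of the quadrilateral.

484/159

Apply the surveyor's formula. First the cross-terms c_i = x_i·y_{i+1} − x_{i+1}·y_i:
  -84, -54, 12, 20  ⇒  2A = -106, A = -53.
Then Σ (x_i + x_{i+1})·c_i = -968, so x̄ = -968 / (6·(-53)) = 484/159.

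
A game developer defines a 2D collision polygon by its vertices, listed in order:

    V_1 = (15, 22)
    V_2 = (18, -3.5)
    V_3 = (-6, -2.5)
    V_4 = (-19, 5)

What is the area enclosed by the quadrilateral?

V_1→V_2: (15)(-3.5) − (18)(22) = -448.5
V_2→V_3: (18)(-2.5) − (-6)(-3.5) = -66
V_3→V_4: (-6)(5) − (-19)(-2.5) = -77.5
V_4→V_1: (-19)(22) − (15)(5) = -493
Σ = -1085
Area = |Σ|/2 = 542.5.

542.5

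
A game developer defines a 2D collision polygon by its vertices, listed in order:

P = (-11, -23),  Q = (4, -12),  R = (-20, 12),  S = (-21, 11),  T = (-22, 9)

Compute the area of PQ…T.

Apply Gauss's area formula: 2A = Σ (x_i·y_{i+1} − x_{i+1}·y_i), indices taken mod 5.
Σ = (224) + (-192) + (32) + (53) + (605) = 722
Area = |Σ|/2 = 361.

361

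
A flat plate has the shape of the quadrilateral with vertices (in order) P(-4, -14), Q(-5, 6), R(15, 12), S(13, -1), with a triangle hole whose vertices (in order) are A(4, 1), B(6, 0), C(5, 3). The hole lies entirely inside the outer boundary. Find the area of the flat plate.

Outer boundary:
Σ = (-94) + (-150) + (-171) + (-186) = -601
Area = |Σ|/2 = 300.5.
Hole:
A→B: (4)(0) − (6)(1) = -6
B→C: (6)(3) − (5)(0) = 18
C→A: (5)(1) − (4)(3) = -7
Σ = 5
Area = |Σ|/2 = 2.5.
Net area = 300.5 − 2.5 = 298.

298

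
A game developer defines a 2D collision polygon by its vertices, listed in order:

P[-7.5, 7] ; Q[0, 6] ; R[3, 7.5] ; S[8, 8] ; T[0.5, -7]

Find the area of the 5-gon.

104

Apply the shoelace (surveyor's) formula: 2A = Σ (x_i·y_{i+1} − x_{i+1}·y_i), indices taken mod 5.
P→Q: (-7.5)(6) − (0)(7) = -45
Q→R: (0)(7.5) − (3)(6) = -18
R→S: (3)(8) − (8)(7.5) = -36
S→T: (8)(-7) − (0.5)(8) = -60
T→P: (0.5)(7) − (-7.5)(-7) = -49
Σ = -208
Area = |Σ|/2 = 104.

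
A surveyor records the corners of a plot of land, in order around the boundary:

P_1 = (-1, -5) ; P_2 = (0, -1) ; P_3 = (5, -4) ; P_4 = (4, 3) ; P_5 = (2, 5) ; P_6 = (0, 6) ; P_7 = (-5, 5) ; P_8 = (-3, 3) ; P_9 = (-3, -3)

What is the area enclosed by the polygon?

61.5

P_1→P_2: (-1)(-1) − (0)(-5) = 1
P_2→P_3: (0)(-4) − (5)(-1) = 5
P_3→P_4: (5)(3) − (4)(-4) = 31
P_4→P_5: (4)(5) − (2)(3) = 14
P_5→P_6: (2)(6) − (0)(5) = 12
P_6→P_7: (0)(5) − (-5)(6) = 30
P_7→P_8: (-5)(3) − (-3)(5) = 0
P_8→P_9: (-3)(-3) − (-3)(3) = 18
P_9→P_1: (-3)(-5) − (-1)(-3) = 12
Σ = 123
Area = |Σ|/2 = 61.5.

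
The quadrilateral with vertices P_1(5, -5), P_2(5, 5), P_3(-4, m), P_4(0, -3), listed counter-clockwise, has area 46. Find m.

The doubled signed area Σ (x_i y_{i+1} − x_{i+1} y_i) is linear in m.
With m=0 it equals 97; the coefficient of m is 5 (from the two edges through P_3).
So 5·m + 97 = 2·46 = 92 ⇒ m = -1.

-1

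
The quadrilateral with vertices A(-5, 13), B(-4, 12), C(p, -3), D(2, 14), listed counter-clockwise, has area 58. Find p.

The doubled signed area Σ (x_i y_{i+1} − x_{i+1} y_i) is linear in p.
With p=0 it equals 106; the coefficient of p is 2 (from the two edges through C).
So 2·p + 106 = 2·58 = 116 ⇒ p = 5.

5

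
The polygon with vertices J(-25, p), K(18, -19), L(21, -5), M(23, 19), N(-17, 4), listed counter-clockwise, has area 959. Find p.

-3

The doubled signed area Σ (x_i y_{i+1} − x_{i+1} y_i) is linear in p.
With p=0 it equals 1813; the coefficient of p is -35 (from the two edges through J).
So -35·p + 1813 = 2·959 = 1918 ⇒ p = -3.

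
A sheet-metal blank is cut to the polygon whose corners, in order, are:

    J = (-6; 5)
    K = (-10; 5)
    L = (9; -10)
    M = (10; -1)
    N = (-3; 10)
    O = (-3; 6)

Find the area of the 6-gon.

148

Apply the surveyor's formula: 2A = Σ (x_i·y_{i+1} − x_{i+1}·y_i), indices taken mod 6.
Cross-terms: 20, 55, 91, 97, 12, 21  ⇒  Σ = 296
Area = |Σ|/2 = 148.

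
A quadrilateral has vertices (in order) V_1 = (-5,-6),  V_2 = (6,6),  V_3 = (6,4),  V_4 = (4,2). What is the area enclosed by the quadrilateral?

Cross-terms: 6, -12, -4, -14  ⇒  Σ = -24
Area = |Σ|/2 = 12.

12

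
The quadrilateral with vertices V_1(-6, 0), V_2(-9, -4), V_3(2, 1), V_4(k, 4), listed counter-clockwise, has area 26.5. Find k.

Write out the shoelace sum; only the two edges meeting at V_4 involve k:
2·Area = [(2·4 − k·1) + (k·0 − (-6)·4)] + 23
       = -1·k + 55 = 53
⇒ k = 2.

2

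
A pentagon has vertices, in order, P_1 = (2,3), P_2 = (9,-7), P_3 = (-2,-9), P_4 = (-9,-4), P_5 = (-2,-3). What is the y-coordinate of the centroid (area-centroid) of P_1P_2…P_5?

-250/57

Apply the shoelace formula. First the cross-terms c_i = x_i·y_{i+1} − x_{i+1}·y_i:
  -41, -95, -73, 19, 0  ⇒  2A = -190, A = -95.
Then Σ (y_i + y_{i+1})·c_i = 2500, so ȳ = 2500 / (6·(-95)) = -250/57.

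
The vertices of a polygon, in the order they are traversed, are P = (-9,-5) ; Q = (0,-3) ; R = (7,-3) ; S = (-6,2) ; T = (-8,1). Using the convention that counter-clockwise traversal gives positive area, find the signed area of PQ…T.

51.5

Apply Gauss's area formula: 2A = Σ (x_i·y_{i+1} − x_{i+1}·y_i), indices taken mod 5.
Cross-terms: 27, 21, -4, 10, 49  ⇒  Σ = 103
Signed area = Σ/2 = 51.5 (positive ⇒ counter-clockwise traversal).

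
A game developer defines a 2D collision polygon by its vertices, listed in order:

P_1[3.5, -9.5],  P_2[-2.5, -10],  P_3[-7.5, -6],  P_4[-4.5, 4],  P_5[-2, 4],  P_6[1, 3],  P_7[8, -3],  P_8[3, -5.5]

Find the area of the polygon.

133.5

Cross-terms: -58.75, -60, -57, -10, -10, -27, -35, -9.25  ⇒  Σ = -267
Area = |Σ|/2 = 133.5.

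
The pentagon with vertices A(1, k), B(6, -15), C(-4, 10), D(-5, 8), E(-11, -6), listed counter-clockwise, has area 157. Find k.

-11

Write out the shoelace sum; only the two edges meeting at A involve k:
2·Area = [((-11)·k − 1·(-6)) + (1·(-15) − 6·k)] + 136
       = -17·k + 127 = 314
⇒ k = -11.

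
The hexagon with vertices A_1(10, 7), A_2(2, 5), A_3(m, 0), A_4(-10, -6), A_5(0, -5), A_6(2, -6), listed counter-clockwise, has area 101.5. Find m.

The doubled signed area Σ (x_i y_{i+1} − x_{i+1} y_i) is linear in m.
With m=0 it equals 170; the coefficient of m is -11 (from the two edges through A_3).
So -11·m + 170 = 2·101.5 = 203 ⇒ m = -3.

-3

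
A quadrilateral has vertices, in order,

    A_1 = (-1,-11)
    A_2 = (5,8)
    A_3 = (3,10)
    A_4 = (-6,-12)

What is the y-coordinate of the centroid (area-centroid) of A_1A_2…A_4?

Apply the surveyor's formula. First the cross-terms c_i = x_i·y_{i+1} − x_{i+1}·y_i:
  47, 26, 24, 54  ⇒  2A = 151, A = 75.5.
Then Σ (y_i + y_{i+1})·c_i = -963, so ȳ = -963 / (6·75.5) = -321/151.

-321/151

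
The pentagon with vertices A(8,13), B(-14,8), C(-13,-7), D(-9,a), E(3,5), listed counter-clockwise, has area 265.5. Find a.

-12

The doubled signed area Σ (x_i y_{i+1} − x_{i+1} y_i) is linear in a.
With a=0 it equals 339; the coefficient of a is -16 (from the two edges through D).
So -16·a + 339 = 2·265.5 = 531 ⇒ a = -12.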